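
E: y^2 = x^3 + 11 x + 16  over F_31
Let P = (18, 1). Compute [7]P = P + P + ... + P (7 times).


k = 7 = 111_2 (binary, LSB first: 111)
Double-and-add from P = (18, 1):
  bit 0 = 1: acc = O + (18, 1) = (18, 1)
  bit 1 = 1: acc = (18, 1) + (23, 6) = (22, 26)
  bit 2 = 1: acc = (22, 26) + (1, 20) = (22, 5)

7P = (22, 5)


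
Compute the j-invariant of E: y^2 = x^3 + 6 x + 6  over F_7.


Delta = -16(4 a^3 + 27 b^2) mod 7 = 3
-1728 * (4 a)^3 = -1728 * (4*6)^3 mod 7 = 6
j = 6 * 3^(-1) mod 7 = 2

j = 2 (mod 7)


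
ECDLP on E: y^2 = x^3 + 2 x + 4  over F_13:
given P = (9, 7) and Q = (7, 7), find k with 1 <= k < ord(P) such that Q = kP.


Enumerate multiples of P until we hit Q = (7, 7):
  1P = (9, 7)
  2P = (12, 12)
  3P = (2, 9)
  4P = (5, 3)
  5P = (0, 2)
  6P = (8, 8)
  7P = (10, 7)
  8P = (7, 6)
  9P = (7, 7)
Match found at i = 9.

k = 9


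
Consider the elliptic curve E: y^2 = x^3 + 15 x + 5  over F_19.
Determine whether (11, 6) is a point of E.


Check whether y^2 = x^3 + 15 x + 5 (mod 19) for (x, y) = (11, 6).
LHS: y^2 = 6^2 mod 19 = 17
RHS: x^3 + 15 x + 5 = 11^3 + 15*11 + 5 mod 19 = 0
LHS != RHS

No, not on the curve


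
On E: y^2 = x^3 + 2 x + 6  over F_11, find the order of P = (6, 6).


Compute successive multiples of P until we hit O:
  1P = (6, 6)
  2P = (10, 5)
  3P = (4, 10)
  4P = (5, 3)
  5P = (9, 7)
  6P = (1, 3)
  7P = (7, 0)
  8P = (1, 8)
  ... (continuing to 14P)
  14P = O

ord(P) = 14


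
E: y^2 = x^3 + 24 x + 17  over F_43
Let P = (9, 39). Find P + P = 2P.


Doubling: s = (3 x1^2 + a) / (2 y1)
s = (3*9^2 + 24) / (2*39) mod 43 = 15
x3 = s^2 - 2 x1 mod 43 = 15^2 - 2*9 = 35
y3 = s (x1 - x3) - y1 mod 43 = 15 * (9 - 35) - 39 = 1

2P = (35, 1)


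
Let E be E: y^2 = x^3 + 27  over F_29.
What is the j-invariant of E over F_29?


Delta = -16(4 a^3 + 27 b^2) mod 29 = 12
-1728 * (4 a)^3 = -1728 * (4*0)^3 mod 29 = 0
j = 0 * 12^(-1) mod 29 = 0

j = 0 (mod 29)


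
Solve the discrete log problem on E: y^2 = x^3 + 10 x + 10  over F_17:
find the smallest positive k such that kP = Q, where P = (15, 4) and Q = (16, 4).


Enumerate multiples of P until we hit Q = (16, 4):
  1P = (15, 4)
  2P = (2, 2)
  3P = (13, 12)
  4P = (5, 7)
  5P = (1, 2)
  6P = (9, 9)
  7P = (14, 15)
  8P = (7, 10)
  9P = (3, 4)
  10P = (16, 13)
  11P = (16, 4)
Match found at i = 11.

k = 11


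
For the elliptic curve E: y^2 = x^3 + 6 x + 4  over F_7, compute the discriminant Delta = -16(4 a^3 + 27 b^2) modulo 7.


4 a^3 + 27 b^2 = 4*6^3 + 27*4^2 = 864 + 432 = 1296
Delta = -16 * (1296) = -20736
Delta mod 7 = 5

Delta = 5 (mod 7)


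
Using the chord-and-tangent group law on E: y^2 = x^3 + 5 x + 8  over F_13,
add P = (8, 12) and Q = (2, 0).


P != Q, so use the chord formula.
s = (y2 - y1) / (x2 - x1) = (1) / (7) mod 13 = 2
x3 = s^2 - x1 - x2 mod 13 = 2^2 - 8 - 2 = 7
y3 = s (x1 - x3) - y1 mod 13 = 2 * (8 - 7) - 12 = 3

P + Q = (7, 3)


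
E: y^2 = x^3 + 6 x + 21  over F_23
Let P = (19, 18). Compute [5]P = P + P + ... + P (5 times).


k = 5 = 101_2 (binary, LSB first: 101)
Double-and-add from P = (19, 18):
  bit 0 = 1: acc = O + (19, 18) = (19, 18)
  bit 1 = 0: acc unchanged = (19, 18)
  bit 2 = 1: acc = (19, 18) + (18, 21) = (18, 2)

5P = (18, 2)


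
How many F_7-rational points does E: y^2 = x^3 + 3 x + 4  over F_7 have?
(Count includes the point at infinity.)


For each x in F_7, count y with y^2 = x^3 + 3 x + 4 mod 7:
  x = 0: RHS = 4, y in [2, 5]  -> 2 point(s)
  x = 1: RHS = 1, y in [1, 6]  -> 2 point(s)
  x = 2: RHS = 4, y in [2, 5]  -> 2 point(s)
  x = 5: RHS = 4, y in [2, 5]  -> 2 point(s)
  x = 6: RHS = 0, y in [0]  -> 1 point(s)
Affine points: 9. Add the point at infinity: total = 10.

#E(F_7) = 10


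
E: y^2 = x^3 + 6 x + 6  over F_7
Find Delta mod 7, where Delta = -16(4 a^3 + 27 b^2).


4 a^3 + 27 b^2 = 4*6^3 + 27*6^2 = 864 + 972 = 1836
Delta = -16 * (1836) = -29376
Delta mod 7 = 3

Delta = 3 (mod 7)


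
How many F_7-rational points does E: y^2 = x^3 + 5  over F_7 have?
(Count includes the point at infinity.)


For each x in F_7, count y with y^2 = x^3 + 0 x + 5 mod 7:
  x = 3: RHS = 4, y in [2, 5]  -> 2 point(s)
  x = 5: RHS = 4, y in [2, 5]  -> 2 point(s)
  x = 6: RHS = 4, y in [2, 5]  -> 2 point(s)
Affine points: 6. Add the point at infinity: total = 7.

#E(F_7) = 7


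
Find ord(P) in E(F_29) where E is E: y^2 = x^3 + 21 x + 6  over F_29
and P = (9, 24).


Compute successive multiples of P until we hit O:
  1P = (9, 24)
  2P = (5, 27)
  3P = (21, 14)
  4P = (15, 10)
  5P = (4, 3)
  6P = (0, 8)
  7P = (16, 28)
  8P = (28, 19)
  ... (continuing to 28P)
  28P = O

ord(P) = 28


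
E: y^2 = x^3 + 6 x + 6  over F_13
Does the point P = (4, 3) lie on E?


Check whether y^2 = x^3 + 6 x + 6 (mod 13) for (x, y) = (4, 3).
LHS: y^2 = 3^2 mod 13 = 9
RHS: x^3 + 6 x + 6 = 4^3 + 6*4 + 6 mod 13 = 3
LHS != RHS

No, not on the curve


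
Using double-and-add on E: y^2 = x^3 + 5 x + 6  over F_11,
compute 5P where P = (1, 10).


k = 5 = 101_2 (binary, LSB first: 101)
Double-and-add from P = (1, 10):
  bit 0 = 1: acc = O + (1, 10) = (1, 10)
  bit 1 = 0: acc unchanged = (1, 10)
  bit 2 = 1: acc = (1, 10) + (3, 2) = (1, 1)

5P = (1, 1)


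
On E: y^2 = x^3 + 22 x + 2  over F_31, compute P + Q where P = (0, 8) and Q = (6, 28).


P != Q, so use the chord formula.
s = (y2 - y1) / (x2 - x1) = (20) / (6) mod 31 = 24
x3 = s^2 - x1 - x2 mod 31 = 24^2 - 0 - 6 = 12
y3 = s (x1 - x3) - y1 mod 31 = 24 * (0 - 12) - 8 = 14

P + Q = (12, 14)


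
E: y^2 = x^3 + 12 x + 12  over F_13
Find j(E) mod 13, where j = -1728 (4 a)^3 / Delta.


Delta = -16(4 a^3 + 27 b^2) mod 13 = 9
-1728 * (4 a)^3 = -1728 * (4*12)^3 mod 13 = 1
j = 1 * 9^(-1) mod 13 = 3

j = 3 (mod 13)


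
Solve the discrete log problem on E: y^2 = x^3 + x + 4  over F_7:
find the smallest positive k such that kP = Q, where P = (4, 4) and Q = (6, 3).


Enumerate multiples of P until we hit Q = (6, 3):
  1P = (4, 4)
  2P = (6, 3)
Match found at i = 2.

k = 2


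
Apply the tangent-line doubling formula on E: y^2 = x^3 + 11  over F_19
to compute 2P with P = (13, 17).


Doubling: s = (3 x1^2 + a) / (2 y1)
s = (3*13^2 + 0) / (2*17) mod 19 = 11
x3 = s^2 - 2 x1 mod 19 = 11^2 - 2*13 = 0
y3 = s (x1 - x3) - y1 mod 19 = 11 * (13 - 0) - 17 = 12

2P = (0, 12)


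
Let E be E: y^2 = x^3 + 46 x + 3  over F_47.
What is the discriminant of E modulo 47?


4 a^3 + 27 b^2 = 4*46^3 + 27*3^2 = 389344 + 243 = 389587
Delta = -16 * (389587) = -6233392
Delta mod 47 = 30

Delta = 30 (mod 47)


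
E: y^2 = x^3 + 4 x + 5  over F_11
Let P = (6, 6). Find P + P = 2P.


Doubling: s = (3 x1^2 + a) / (2 y1)
s = (3*6^2 + 4) / (2*6) mod 11 = 2
x3 = s^2 - 2 x1 mod 11 = 2^2 - 2*6 = 3
y3 = s (x1 - x3) - y1 mod 11 = 2 * (6 - 3) - 6 = 0

2P = (3, 0)


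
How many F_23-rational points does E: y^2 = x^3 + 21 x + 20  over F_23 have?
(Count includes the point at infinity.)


For each x in F_23, count y with y^2 = x^3 + 21 x + 20 mod 23:
  x = 2: RHS = 1, y in [1, 22]  -> 2 point(s)
  x = 3: RHS = 18, y in [8, 15]  -> 2 point(s)
  x = 7: RHS = 4, y in [2, 21]  -> 2 point(s)
  x = 9: RHS = 18, y in [8, 15]  -> 2 point(s)
  x = 11: RHS = 18, y in [8, 15]  -> 2 point(s)
  x = 13: RHS = 6, y in [11, 12]  -> 2 point(s)
  x = 16: RHS = 13, y in [6, 17]  -> 2 point(s)
  x = 17: RHS = 0, y in [0]  -> 1 point(s)
  x = 21: RHS = 16, y in [4, 19]  -> 2 point(s)
Affine points: 17. Add the point at infinity: total = 18.

#E(F_23) = 18


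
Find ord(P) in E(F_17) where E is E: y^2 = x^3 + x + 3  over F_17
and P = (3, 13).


Compute successive multiples of P until we hit O:
  1P = (3, 13)
  2P = (2, 9)
  3P = (11, 6)
  4P = (12, 14)
  5P = (6, 15)
  6P = (16, 1)
  7P = (7, 9)
  8P = (8, 9)
  ... (continuing to 17P)
  17P = O

ord(P) = 17


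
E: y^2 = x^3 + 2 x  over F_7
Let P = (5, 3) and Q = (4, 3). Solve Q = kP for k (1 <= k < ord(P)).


Enumerate multiples of P until we hit Q = (4, 3):
  1P = (5, 3)
  2P = (4, 4)
  3P = (6, 5)
  4P = (0, 0)
  5P = (6, 2)
  6P = (4, 3)
Match found at i = 6.

k = 6


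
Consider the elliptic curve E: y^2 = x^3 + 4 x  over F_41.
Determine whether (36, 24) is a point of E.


Check whether y^2 = x^3 + 4 x + 0 (mod 41) for (x, y) = (36, 24).
LHS: y^2 = 24^2 mod 41 = 2
RHS: x^3 + 4 x + 0 = 36^3 + 4*36 + 0 mod 41 = 19
LHS != RHS

No, not on the curve


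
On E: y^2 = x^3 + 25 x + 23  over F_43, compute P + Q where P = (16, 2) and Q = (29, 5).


P != Q, so use the chord formula.
s = (y2 - y1) / (x2 - x1) = (3) / (13) mod 43 = 30
x3 = s^2 - x1 - x2 mod 43 = 30^2 - 16 - 29 = 38
y3 = s (x1 - x3) - y1 mod 43 = 30 * (16 - 38) - 2 = 26

P + Q = (38, 26)


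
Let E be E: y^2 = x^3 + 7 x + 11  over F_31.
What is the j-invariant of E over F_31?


Delta = -16(4 a^3 + 27 b^2) mod 31 = 21
-1728 * (4 a)^3 = -1728 * (4*7)^3 mod 31 = 1
j = 1 * 21^(-1) mod 31 = 3

j = 3 (mod 31)


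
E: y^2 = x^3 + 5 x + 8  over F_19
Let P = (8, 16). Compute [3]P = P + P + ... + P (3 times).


k = 3 = 11_2 (binary, LSB first: 11)
Double-and-add from P = (8, 16):
  bit 0 = 1: acc = O + (8, 16) = (8, 16)
  bit 1 = 1: acc = (8, 16) + (7, 5) = (11, 8)

3P = (11, 8)


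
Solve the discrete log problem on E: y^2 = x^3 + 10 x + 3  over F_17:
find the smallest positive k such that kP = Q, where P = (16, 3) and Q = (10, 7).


Enumerate multiples of P until we hit Q = (10, 7):
  1P = (16, 3)
  2P = (10, 10)
  3P = (7, 12)
  4P = (12, 10)
  5P = (8, 0)
  6P = (12, 7)
  7P = (7, 5)
  8P = (10, 7)
Match found at i = 8.

k = 8


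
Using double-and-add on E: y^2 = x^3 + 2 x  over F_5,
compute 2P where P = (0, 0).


k = 2 = 10_2 (binary, LSB first: 01)
Double-and-add from P = (0, 0):
  bit 0 = 0: acc unchanged = O
  bit 1 = 1: acc = O + O = O

2P = O


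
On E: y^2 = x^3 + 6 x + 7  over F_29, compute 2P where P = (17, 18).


Doubling: s = (3 x1^2 + a) / (2 y1)
s = (3*17^2 + 6) / (2*18) mod 29 = 17
x3 = s^2 - 2 x1 mod 29 = 17^2 - 2*17 = 23
y3 = s (x1 - x3) - y1 mod 29 = 17 * (17 - 23) - 18 = 25

2P = (23, 25)


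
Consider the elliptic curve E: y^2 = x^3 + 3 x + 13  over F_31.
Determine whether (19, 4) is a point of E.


Check whether y^2 = x^3 + 3 x + 13 (mod 31) for (x, y) = (19, 4).
LHS: y^2 = 4^2 mod 31 = 16
RHS: x^3 + 3 x + 13 = 19^3 + 3*19 + 13 mod 31 = 16
LHS = RHS

Yes, on the curve


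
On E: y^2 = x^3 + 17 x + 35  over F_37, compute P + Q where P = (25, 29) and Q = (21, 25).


P != Q, so use the chord formula.
s = (y2 - y1) / (x2 - x1) = (33) / (33) mod 37 = 1
x3 = s^2 - x1 - x2 mod 37 = 1^2 - 25 - 21 = 29
y3 = s (x1 - x3) - y1 mod 37 = 1 * (25 - 29) - 29 = 4

P + Q = (29, 4)


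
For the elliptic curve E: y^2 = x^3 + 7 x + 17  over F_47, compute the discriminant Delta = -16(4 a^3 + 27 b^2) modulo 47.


4 a^3 + 27 b^2 = 4*7^3 + 27*17^2 = 1372 + 7803 = 9175
Delta = -16 * (9175) = -146800
Delta mod 47 = 28

Delta = 28 (mod 47)


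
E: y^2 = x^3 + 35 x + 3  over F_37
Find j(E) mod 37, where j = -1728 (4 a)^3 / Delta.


Delta = -16(4 a^3 + 27 b^2) mod 37 = 28
-1728 * (4 a)^3 = -1728 * (4*35)^3 mod 37 = 29
j = 29 * 28^(-1) mod 37 = 5

j = 5 (mod 37)


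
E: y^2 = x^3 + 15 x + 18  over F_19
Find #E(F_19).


For each x in F_19, count y with y^2 = x^3 + 15 x + 18 mod 19:
  x = 4: RHS = 9, y in [3, 16]  -> 2 point(s)
  x = 5: RHS = 9, y in [3, 16]  -> 2 point(s)
  x = 6: RHS = 1, y in [1, 18]  -> 2 point(s)
  x = 8: RHS = 4, y in [2, 17]  -> 2 point(s)
  x = 10: RHS = 9, y in [3, 16]  -> 2 point(s)
  x = 12: RHS = 7, y in [8, 11]  -> 2 point(s)
  x = 13: RHS = 16, y in [4, 15]  -> 2 point(s)
Affine points: 14. Add the point at infinity: total = 15.

#E(F_19) = 15


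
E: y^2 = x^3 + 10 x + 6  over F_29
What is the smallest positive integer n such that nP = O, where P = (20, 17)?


Compute successive multiples of P until we hit O:
  1P = (20, 17)
  2P = (2, 18)
  3P = (13, 10)
  4P = (26, 6)
  5P = (21, 9)
  6P = (23, 7)
  7P = (10, 27)
  8P = (0, 21)
  ... (continuing to 39P)
  39P = O

ord(P) = 39


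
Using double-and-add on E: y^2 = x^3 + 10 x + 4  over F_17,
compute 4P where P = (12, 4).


k = 4 = 100_2 (binary, LSB first: 001)
Double-and-add from P = (12, 4):
  bit 0 = 0: acc unchanged = O
  bit 1 = 0: acc unchanged = O
  bit 2 = 1: acc = O + (10, 4) = (10, 4)

4P = (10, 4)


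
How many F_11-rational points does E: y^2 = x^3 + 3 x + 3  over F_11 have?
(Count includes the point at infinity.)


For each x in F_11, count y with y^2 = x^3 + 3 x + 3 mod 11:
  x = 0: RHS = 3, y in [5, 6]  -> 2 point(s)
  x = 5: RHS = 0, y in [0]  -> 1 point(s)
  x = 7: RHS = 4, y in [2, 9]  -> 2 point(s)
  x = 8: RHS = 0, y in [0]  -> 1 point(s)
  x = 9: RHS = 0, y in [0]  -> 1 point(s)
Affine points: 7. Add the point at infinity: total = 8.

#E(F_11) = 8


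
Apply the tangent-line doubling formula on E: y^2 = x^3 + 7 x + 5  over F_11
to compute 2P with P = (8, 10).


Doubling: s = (3 x1^2 + a) / (2 y1)
s = (3*8^2 + 7) / (2*10) mod 11 = 5
x3 = s^2 - 2 x1 mod 11 = 5^2 - 2*8 = 9
y3 = s (x1 - x3) - y1 mod 11 = 5 * (8 - 9) - 10 = 7

2P = (9, 7)


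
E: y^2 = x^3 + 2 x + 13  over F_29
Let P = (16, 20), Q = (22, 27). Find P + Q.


P != Q, so use the chord formula.
s = (y2 - y1) / (x2 - x1) = (7) / (6) mod 29 = 6
x3 = s^2 - x1 - x2 mod 29 = 6^2 - 16 - 22 = 27
y3 = s (x1 - x3) - y1 mod 29 = 6 * (16 - 27) - 20 = 1

P + Q = (27, 1)


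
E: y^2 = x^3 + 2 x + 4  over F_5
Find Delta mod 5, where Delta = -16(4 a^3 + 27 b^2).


4 a^3 + 27 b^2 = 4*2^3 + 27*4^2 = 32 + 432 = 464
Delta = -16 * (464) = -7424
Delta mod 5 = 1

Delta = 1 (mod 5)


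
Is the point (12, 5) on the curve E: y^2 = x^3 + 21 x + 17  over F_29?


Check whether y^2 = x^3 + 21 x + 17 (mod 29) for (x, y) = (12, 5).
LHS: y^2 = 5^2 mod 29 = 25
RHS: x^3 + 21 x + 17 = 12^3 + 21*12 + 17 mod 29 = 25
LHS = RHS

Yes, on the curve


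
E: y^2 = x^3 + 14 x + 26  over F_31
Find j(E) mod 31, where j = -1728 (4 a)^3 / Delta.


Delta = -16(4 a^3 + 27 b^2) mod 31 = 18
-1728 * (4 a)^3 = -1728 * (4*14)^3 mod 31 = 8
j = 8 * 18^(-1) mod 31 = 28

j = 28 (mod 31)


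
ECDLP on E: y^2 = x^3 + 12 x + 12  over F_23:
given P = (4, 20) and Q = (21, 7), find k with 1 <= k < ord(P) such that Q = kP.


Enumerate multiples of P until we hit Q = (21, 7):
  1P = (4, 20)
  2P = (0, 9)
  3P = (5, 6)
  4P = (3, 12)
  5P = (11, 16)
  6P = (21, 16)
  7P = (1, 5)
  8P = (20, 15)
  9P = (15, 5)
  10P = (7, 5)
  11P = (14, 7)
  12P = (6, 1)
  13P = (17, 0)
  14P = (6, 22)
  15P = (14, 16)
  16P = (7, 18)
  17P = (15, 18)
  18P = (20, 8)
  19P = (1, 18)
  20P = (21, 7)
Match found at i = 20.

k = 20


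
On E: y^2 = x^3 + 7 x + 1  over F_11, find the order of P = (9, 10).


Compute successive multiples of P until we hit O:
  1P = (9, 10)
  2P = (9, 1)
  3P = O

ord(P) = 3


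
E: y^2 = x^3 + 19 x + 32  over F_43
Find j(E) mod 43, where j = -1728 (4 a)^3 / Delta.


Delta = -16(4 a^3 + 27 b^2) mod 43 = 27
-1728 * (4 a)^3 = -1728 * (4*19)^3 mod 43 = 2
j = 2 * 27^(-1) mod 43 = 16

j = 16 (mod 43)


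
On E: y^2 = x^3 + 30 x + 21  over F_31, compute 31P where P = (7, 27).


k = 31 = 11111_2 (binary, LSB first: 11111)
Double-and-add from P = (7, 27):
  bit 0 = 1: acc = O + (7, 27) = (7, 27)
  bit 1 = 1: acc = (7, 27) + (11, 15) = (22, 18)
  bit 2 = 1: acc = (22, 18) + (16, 28) = (13, 29)
  bit 3 = 1: acc = (13, 29) + (18, 21) = (10, 22)
  bit 4 = 1: acc = (10, 22) + (3, 18) = (12, 30)

31P = (12, 30)


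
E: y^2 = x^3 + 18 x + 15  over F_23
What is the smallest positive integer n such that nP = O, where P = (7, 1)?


Compute successive multiples of P until we hit O:
  1P = (7, 1)
  2P = (13, 10)
  3P = (11, 16)
  4P = (9, 3)
  5P = (8, 21)
  6P = (17, 6)
  7P = (5, 0)
  8P = (17, 17)
  ... (continuing to 14P)
  14P = O

ord(P) = 14


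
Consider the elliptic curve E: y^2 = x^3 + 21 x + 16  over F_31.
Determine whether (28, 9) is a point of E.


Check whether y^2 = x^3 + 21 x + 16 (mod 31) for (x, y) = (28, 9).
LHS: y^2 = 9^2 mod 31 = 19
RHS: x^3 + 21 x + 16 = 28^3 + 21*28 + 16 mod 31 = 19
LHS = RHS

Yes, on the curve


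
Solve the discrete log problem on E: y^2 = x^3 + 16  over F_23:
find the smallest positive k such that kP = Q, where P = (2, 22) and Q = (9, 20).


Enumerate multiples of P until we hit Q = (9, 20):
  1P = (2, 22)
  2P = (9, 20)
Match found at i = 2.

k = 2


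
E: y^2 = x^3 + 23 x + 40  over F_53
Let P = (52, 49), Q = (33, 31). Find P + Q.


P != Q, so use the chord formula.
s = (y2 - y1) / (x2 - x1) = (35) / (34) mod 53 = 40
x3 = s^2 - x1 - x2 mod 53 = 40^2 - 52 - 33 = 31
y3 = s (x1 - x3) - y1 mod 53 = 40 * (52 - 31) - 49 = 49

P + Q = (31, 49)


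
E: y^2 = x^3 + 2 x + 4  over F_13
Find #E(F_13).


For each x in F_13, count y with y^2 = x^3 + 2 x + 4 mod 13:
  x = 0: RHS = 4, y in [2, 11]  -> 2 point(s)
  x = 2: RHS = 3, y in [4, 9]  -> 2 point(s)
  x = 5: RHS = 9, y in [3, 10]  -> 2 point(s)
  x = 7: RHS = 10, y in [6, 7]  -> 2 point(s)
  x = 8: RHS = 12, y in [5, 8]  -> 2 point(s)
  x = 9: RHS = 10, y in [6, 7]  -> 2 point(s)
  x = 10: RHS = 10, y in [6, 7]  -> 2 point(s)
  x = 12: RHS = 1, y in [1, 12]  -> 2 point(s)
Affine points: 16. Add the point at infinity: total = 17.

#E(F_13) = 17


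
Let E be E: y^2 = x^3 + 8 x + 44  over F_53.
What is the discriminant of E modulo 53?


4 a^3 + 27 b^2 = 4*8^3 + 27*44^2 = 2048 + 52272 = 54320
Delta = -16 * (54320) = -869120
Delta mod 53 = 27

Delta = 27 (mod 53)


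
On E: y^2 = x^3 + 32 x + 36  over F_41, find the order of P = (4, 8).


Compute successive multiples of P until we hit O:
  1P = (4, 8)
  2P = (17, 9)
  3P = (12, 4)
  4P = (15, 18)
  5P = (13, 36)
  6P = (19, 0)
  7P = (13, 5)
  8P = (15, 23)
  ... (continuing to 12P)
  12P = O

ord(P) = 12


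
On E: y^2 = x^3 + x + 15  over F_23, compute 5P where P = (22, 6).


k = 5 = 101_2 (binary, LSB first: 101)
Double-and-add from P = (22, 6):
  bit 0 = 1: acc = O + (22, 6) = (22, 6)
  bit 1 = 0: acc unchanged = (22, 6)
  bit 2 = 1: acc = (22, 6) + (19, 19) = (11, 0)

5P = (11, 0)


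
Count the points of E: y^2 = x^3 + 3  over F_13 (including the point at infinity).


For each x in F_13, count y with y^2 = x^3 + 0 x + 3 mod 13:
  x = 0: RHS = 3, y in [4, 9]  -> 2 point(s)
  x = 1: RHS = 4, y in [2, 11]  -> 2 point(s)
  x = 3: RHS = 4, y in [2, 11]  -> 2 point(s)
  x = 9: RHS = 4, y in [2, 11]  -> 2 point(s)
Affine points: 8. Add the point at infinity: total = 9.

#E(F_13) = 9


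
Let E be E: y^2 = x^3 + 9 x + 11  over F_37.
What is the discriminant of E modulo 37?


4 a^3 + 27 b^2 = 4*9^3 + 27*11^2 = 2916 + 3267 = 6183
Delta = -16 * (6183) = -98928
Delta mod 37 = 10

Delta = 10 (mod 37)


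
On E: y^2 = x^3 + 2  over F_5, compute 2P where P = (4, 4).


Doubling: s = (3 x1^2 + a) / (2 y1)
s = (3*4^2 + 0) / (2*4) mod 5 = 1
x3 = s^2 - 2 x1 mod 5 = 1^2 - 2*4 = 3
y3 = s (x1 - x3) - y1 mod 5 = 1 * (4 - 3) - 4 = 2

2P = (3, 2)


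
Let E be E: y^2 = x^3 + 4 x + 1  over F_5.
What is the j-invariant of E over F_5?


Delta = -16(4 a^3 + 27 b^2) mod 5 = 2
-1728 * (4 a)^3 = -1728 * (4*4)^3 mod 5 = 2
j = 2 * 2^(-1) mod 5 = 1

j = 1 (mod 5)


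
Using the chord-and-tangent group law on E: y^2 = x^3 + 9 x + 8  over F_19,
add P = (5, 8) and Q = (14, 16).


P != Q, so use the chord formula.
s = (y2 - y1) / (x2 - x1) = (8) / (9) mod 19 = 3
x3 = s^2 - x1 - x2 mod 19 = 3^2 - 5 - 14 = 9
y3 = s (x1 - x3) - y1 mod 19 = 3 * (5 - 9) - 8 = 18

P + Q = (9, 18)


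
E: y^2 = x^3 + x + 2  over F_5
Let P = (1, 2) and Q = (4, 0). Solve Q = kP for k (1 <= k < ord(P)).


Enumerate multiples of P until we hit Q = (4, 0):
  1P = (1, 2)
  2P = (4, 0)
Match found at i = 2.

k = 2


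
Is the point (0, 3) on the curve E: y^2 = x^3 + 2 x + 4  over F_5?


Check whether y^2 = x^3 + 2 x + 4 (mod 5) for (x, y) = (0, 3).
LHS: y^2 = 3^2 mod 5 = 4
RHS: x^3 + 2 x + 4 = 0^3 + 2*0 + 4 mod 5 = 4
LHS = RHS

Yes, on the curve


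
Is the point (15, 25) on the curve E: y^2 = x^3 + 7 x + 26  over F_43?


Check whether y^2 = x^3 + 7 x + 26 (mod 43) for (x, y) = (15, 25).
LHS: y^2 = 25^2 mod 43 = 23
RHS: x^3 + 7 x + 26 = 15^3 + 7*15 + 26 mod 43 = 23
LHS = RHS

Yes, on the curve


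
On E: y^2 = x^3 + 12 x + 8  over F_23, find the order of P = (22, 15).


Compute successive multiples of P until we hit O:
  1P = (22, 15)
  2P = (8, 15)
  3P = (16, 8)
  4P = (10, 22)
  5P = (3, 18)
  6P = (0, 13)
  7P = (5, 20)
  8P = (5, 3)
  ... (continuing to 15P)
  15P = O

ord(P) = 15


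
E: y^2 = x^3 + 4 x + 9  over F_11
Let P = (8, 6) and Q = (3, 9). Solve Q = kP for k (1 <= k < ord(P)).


Enumerate multiples of P until we hit Q = (3, 9):
  1P = (8, 6)
  2P = (10, 9)
  3P = (9, 9)
  4P = (3, 9)
Match found at i = 4.

k = 4


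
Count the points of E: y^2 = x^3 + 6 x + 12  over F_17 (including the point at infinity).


For each x in F_17, count y with y^2 = x^3 + 6 x + 12 mod 17:
  x = 1: RHS = 2, y in [6, 11]  -> 2 point(s)
  x = 2: RHS = 15, y in [7, 10]  -> 2 point(s)
  x = 4: RHS = 15, y in [7, 10]  -> 2 point(s)
  x = 6: RHS = 9, y in [3, 14]  -> 2 point(s)
  x = 9: RHS = 13, y in [8, 9]  -> 2 point(s)
  x = 10: RHS = 1, y in [1, 16]  -> 2 point(s)
  x = 11: RHS = 15, y in [7, 10]  -> 2 point(s)
  x = 13: RHS = 9, y in [3, 14]  -> 2 point(s)
  x = 14: RHS = 1, y in [1, 16]  -> 2 point(s)
  x = 15: RHS = 9, y in [3, 14]  -> 2 point(s)
Affine points: 20. Add the point at infinity: total = 21.

#E(F_17) = 21


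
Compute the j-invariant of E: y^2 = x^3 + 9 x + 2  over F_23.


Delta = -16(4 a^3 + 27 b^2) mod 23 = 8
-1728 * (4 a)^3 = -1728 * (4*9)^3 mod 23 = 10
j = 10 * 8^(-1) mod 23 = 7

j = 7 (mod 23)


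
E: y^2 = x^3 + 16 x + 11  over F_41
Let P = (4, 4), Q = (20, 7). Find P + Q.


P != Q, so use the chord formula.
s = (y2 - y1) / (x2 - x1) = (3) / (16) mod 41 = 13
x3 = s^2 - x1 - x2 mod 41 = 13^2 - 4 - 20 = 22
y3 = s (x1 - x3) - y1 mod 41 = 13 * (4 - 22) - 4 = 8

P + Q = (22, 8)


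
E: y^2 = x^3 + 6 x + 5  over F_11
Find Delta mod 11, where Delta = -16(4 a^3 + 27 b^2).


4 a^3 + 27 b^2 = 4*6^3 + 27*5^2 = 864 + 675 = 1539
Delta = -16 * (1539) = -24624
Delta mod 11 = 5

Delta = 5 (mod 11)


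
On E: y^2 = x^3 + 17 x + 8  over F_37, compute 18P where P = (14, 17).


k = 18 = 10010_2 (binary, LSB first: 01001)
Double-and-add from P = (14, 17):
  bit 0 = 0: acc unchanged = O
  bit 1 = 1: acc = O + (36, 29) = (36, 29)
  bit 2 = 0: acc unchanged = (36, 29)
  bit 3 = 0: acc unchanged = (36, 29)
  bit 4 = 1: acc = (36, 29) + (22, 2) = (15, 30)

18P = (15, 30)


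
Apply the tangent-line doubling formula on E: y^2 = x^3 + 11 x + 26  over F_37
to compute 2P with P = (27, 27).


Doubling: s = (3 x1^2 + a) / (2 y1)
s = (3*27^2 + 11) / (2*27) mod 37 = 27
x3 = s^2 - 2 x1 mod 37 = 27^2 - 2*27 = 9
y3 = s (x1 - x3) - y1 mod 37 = 27 * (27 - 9) - 27 = 15

2P = (9, 15)


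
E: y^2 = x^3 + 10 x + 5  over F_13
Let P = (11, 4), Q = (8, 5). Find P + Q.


P != Q, so use the chord formula.
s = (y2 - y1) / (x2 - x1) = (1) / (10) mod 13 = 4
x3 = s^2 - x1 - x2 mod 13 = 4^2 - 11 - 8 = 10
y3 = s (x1 - x3) - y1 mod 13 = 4 * (11 - 10) - 4 = 0

P + Q = (10, 0)


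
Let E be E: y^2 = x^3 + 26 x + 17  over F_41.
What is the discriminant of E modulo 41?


4 a^3 + 27 b^2 = 4*26^3 + 27*17^2 = 70304 + 7803 = 78107
Delta = -16 * (78107) = -1249712
Delta mod 41 = 9

Delta = 9 (mod 41)


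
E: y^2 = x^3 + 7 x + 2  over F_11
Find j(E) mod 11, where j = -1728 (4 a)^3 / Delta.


Delta = -16(4 a^3 + 27 b^2) mod 11 = 3
-1728 * (4 a)^3 = -1728 * (4*7)^3 mod 11 = 4
j = 4 * 3^(-1) mod 11 = 5

j = 5 (mod 11)


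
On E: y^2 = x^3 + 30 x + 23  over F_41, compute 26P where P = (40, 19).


k = 26 = 11010_2 (binary, LSB first: 01011)
Double-and-add from P = (40, 19):
  bit 0 = 0: acc unchanged = O
  bit 1 = 1: acc = O + (0, 33) = (0, 33)
  bit 2 = 0: acc unchanged = (0, 33)
  bit 3 = 1: acc = (0, 33) + (30, 17) = (6, 3)
  bit 4 = 1: acc = (6, 3) + (12, 15) = (27, 37)

26P = (27, 37)


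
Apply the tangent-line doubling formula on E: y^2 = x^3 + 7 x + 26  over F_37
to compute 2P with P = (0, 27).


Doubling: s = (3 x1^2 + a) / (2 y1)
s = (3*0^2 + 7) / (2*27) mod 37 = 20
x3 = s^2 - 2 x1 mod 37 = 20^2 - 2*0 = 30
y3 = s (x1 - x3) - y1 mod 37 = 20 * (0 - 30) - 27 = 2

2P = (30, 2)


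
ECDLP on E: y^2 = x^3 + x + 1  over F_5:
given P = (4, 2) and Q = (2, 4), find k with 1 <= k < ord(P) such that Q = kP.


Enumerate multiples of P until we hit Q = (2, 4):
  1P = (4, 2)
  2P = (3, 4)
  3P = (2, 4)
Match found at i = 3.

k = 3


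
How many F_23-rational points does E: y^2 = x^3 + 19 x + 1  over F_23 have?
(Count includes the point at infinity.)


For each x in F_23, count y with y^2 = x^3 + 19 x + 1 mod 23:
  x = 0: RHS = 1, y in [1, 22]  -> 2 point(s)
  x = 2: RHS = 1, y in [1, 22]  -> 2 point(s)
  x = 3: RHS = 16, y in [4, 19]  -> 2 point(s)
  x = 4: RHS = 3, y in [7, 16]  -> 2 point(s)
  x = 6: RHS = 9, y in [3, 20]  -> 2 point(s)
  x = 9: RHS = 4, y in [2, 21]  -> 2 point(s)
  x = 10: RHS = 18, y in [8, 15]  -> 2 point(s)
  x = 11: RHS = 0, y in [0]  -> 1 point(s)
  x = 12: RHS = 2, y in [5, 18]  -> 2 point(s)
  x = 15: RHS = 4, y in [2, 21]  -> 2 point(s)
  x = 16: RHS = 8, y in [10, 13]  -> 2 point(s)
  x = 17: RHS = 16, y in [4, 19]  -> 2 point(s)
  x = 20: RHS = 9, y in [3, 20]  -> 2 point(s)
  x = 21: RHS = 1, y in [1, 22]  -> 2 point(s)
  x = 22: RHS = 4, y in [2, 21]  -> 2 point(s)
Affine points: 29. Add the point at infinity: total = 30.

#E(F_23) = 30


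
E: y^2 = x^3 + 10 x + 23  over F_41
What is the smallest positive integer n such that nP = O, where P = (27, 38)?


Compute successive multiples of P until we hit O:
  1P = (27, 38)
  2P = (3, 30)
  3P = (2, 25)
  4P = (33, 13)
  5P = (20, 8)
  6P = (4, 2)
  7P = (14, 18)
  8P = (39, 35)
  ... (continuing to 38P)
  38P = O

ord(P) = 38


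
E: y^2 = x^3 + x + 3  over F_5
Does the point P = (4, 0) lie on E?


Check whether y^2 = x^3 + 1 x + 3 (mod 5) for (x, y) = (4, 0).
LHS: y^2 = 0^2 mod 5 = 0
RHS: x^3 + 1 x + 3 = 4^3 + 1*4 + 3 mod 5 = 1
LHS != RHS

No, not on the curve


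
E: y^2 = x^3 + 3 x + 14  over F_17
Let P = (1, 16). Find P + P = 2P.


Doubling: s = (3 x1^2 + a) / (2 y1)
s = (3*1^2 + 3) / (2*16) mod 17 = 14
x3 = s^2 - 2 x1 mod 17 = 14^2 - 2*1 = 7
y3 = s (x1 - x3) - y1 mod 17 = 14 * (1 - 7) - 16 = 2

2P = (7, 2)


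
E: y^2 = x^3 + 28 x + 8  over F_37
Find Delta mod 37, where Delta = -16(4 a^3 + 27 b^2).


4 a^3 + 27 b^2 = 4*28^3 + 27*8^2 = 87808 + 1728 = 89536
Delta = -16 * (89536) = -1432576
Delta mod 37 = 27

Delta = 27 (mod 37)


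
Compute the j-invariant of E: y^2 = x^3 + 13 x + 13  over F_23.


Delta = -16(4 a^3 + 27 b^2) mod 23 = 8
-1728 * (4 a)^3 = -1728 * (4*13)^3 mod 23 = 19
j = 19 * 8^(-1) mod 23 = 11

j = 11 (mod 23)


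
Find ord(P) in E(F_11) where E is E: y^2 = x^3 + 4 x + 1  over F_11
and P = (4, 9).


Compute successive multiples of P until we hit O:
  1P = (4, 9)
  2P = (7, 8)
  3P = (5, 6)
  4P = (0, 1)
  5P = (0, 10)
  6P = (5, 5)
  7P = (7, 3)
  8P = (4, 2)
  ... (continuing to 9P)
  9P = O

ord(P) = 9


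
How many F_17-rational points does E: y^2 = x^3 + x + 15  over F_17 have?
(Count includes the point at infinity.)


For each x in F_17, count y with y^2 = x^3 + 1 x + 15 mod 17:
  x = 0: RHS = 15, y in [7, 10]  -> 2 point(s)
  x = 1: RHS = 0, y in [0]  -> 1 point(s)
  x = 2: RHS = 8, y in [5, 12]  -> 2 point(s)
  x = 4: RHS = 15, y in [7, 10]  -> 2 point(s)
  x = 5: RHS = 9, y in [3, 14]  -> 2 point(s)
  x = 6: RHS = 16, y in [4, 13]  -> 2 point(s)
  x = 7: RHS = 8, y in [5, 12]  -> 2 point(s)
  x = 8: RHS = 8, y in [5, 12]  -> 2 point(s)
  x = 12: RHS = 4, y in [2, 15]  -> 2 point(s)
  x = 13: RHS = 15, y in [7, 10]  -> 2 point(s)
  x = 14: RHS = 2, y in [6, 11]  -> 2 point(s)
  x = 16: RHS = 13, y in [8, 9]  -> 2 point(s)
Affine points: 23. Add the point at infinity: total = 24.

#E(F_17) = 24


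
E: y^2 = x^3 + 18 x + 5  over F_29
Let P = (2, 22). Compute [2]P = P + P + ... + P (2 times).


k = 2 = 10_2 (binary, LSB first: 01)
Double-and-add from P = (2, 22):
  bit 0 = 0: acc unchanged = O
  bit 1 = 1: acc = O + (0, 11) = (0, 11)

2P = (0, 11)


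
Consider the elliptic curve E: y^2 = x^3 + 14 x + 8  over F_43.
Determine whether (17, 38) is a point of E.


Check whether y^2 = x^3 + 14 x + 8 (mod 43) for (x, y) = (17, 38).
LHS: y^2 = 38^2 mod 43 = 25
RHS: x^3 + 14 x + 8 = 17^3 + 14*17 + 8 mod 43 = 42
LHS != RHS

No, not on the curve


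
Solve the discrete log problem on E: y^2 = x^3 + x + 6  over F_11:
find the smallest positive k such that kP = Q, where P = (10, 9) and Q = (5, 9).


Enumerate multiples of P until we hit Q = (5, 9):
  1P = (10, 9)
  2P = (3, 6)
  3P = (2, 7)
  4P = (8, 8)
  5P = (7, 9)
  6P = (5, 2)
  7P = (5, 9)
Match found at i = 7.

k = 7


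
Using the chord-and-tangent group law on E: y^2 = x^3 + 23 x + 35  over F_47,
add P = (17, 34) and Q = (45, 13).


P != Q, so use the chord formula.
s = (y2 - y1) / (x2 - x1) = (26) / (28) mod 47 = 11
x3 = s^2 - x1 - x2 mod 47 = 11^2 - 17 - 45 = 12
y3 = s (x1 - x3) - y1 mod 47 = 11 * (17 - 12) - 34 = 21

P + Q = (12, 21)


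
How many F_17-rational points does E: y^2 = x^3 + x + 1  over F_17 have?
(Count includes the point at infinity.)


For each x in F_17, count y with y^2 = x^3 + 1 x + 1 mod 17:
  x = 0: RHS = 1, y in [1, 16]  -> 2 point(s)
  x = 4: RHS = 1, y in [1, 16]  -> 2 point(s)
  x = 6: RHS = 2, y in [6, 11]  -> 2 point(s)
  x = 9: RHS = 8, y in [5, 12]  -> 2 point(s)
  x = 10: RHS = 8, y in [5, 12]  -> 2 point(s)
  x = 11: RHS = 0, y in [0]  -> 1 point(s)
  x = 13: RHS = 1, y in [1, 16]  -> 2 point(s)
  x = 15: RHS = 8, y in [5, 12]  -> 2 point(s)
  x = 16: RHS = 16, y in [4, 13]  -> 2 point(s)
Affine points: 17. Add the point at infinity: total = 18.

#E(F_17) = 18


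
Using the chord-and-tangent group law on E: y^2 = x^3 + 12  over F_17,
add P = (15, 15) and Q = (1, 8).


P != Q, so use the chord formula.
s = (y2 - y1) / (x2 - x1) = (10) / (3) mod 17 = 9
x3 = s^2 - x1 - x2 mod 17 = 9^2 - 15 - 1 = 14
y3 = s (x1 - x3) - y1 mod 17 = 9 * (15 - 14) - 15 = 11

P + Q = (14, 11)


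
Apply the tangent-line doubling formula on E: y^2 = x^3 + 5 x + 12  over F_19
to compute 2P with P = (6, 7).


Doubling: s = (3 x1^2 + a) / (2 y1)
s = (3*6^2 + 5) / (2*7) mod 19 = 4
x3 = s^2 - 2 x1 mod 19 = 4^2 - 2*6 = 4
y3 = s (x1 - x3) - y1 mod 19 = 4 * (6 - 4) - 7 = 1

2P = (4, 1)


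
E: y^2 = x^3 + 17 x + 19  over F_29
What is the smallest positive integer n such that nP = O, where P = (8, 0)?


Compute successive multiples of P until we hit O:
  1P = (8, 0)
  2P = O

ord(P) = 2


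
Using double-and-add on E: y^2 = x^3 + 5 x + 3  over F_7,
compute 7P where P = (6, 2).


k = 7 = 111_2 (binary, LSB first: 111)
Double-and-add from P = (6, 2):
  bit 0 = 1: acc = O + (6, 2) = (6, 2)
  bit 1 = 1: acc = (6, 2) + (6, 5) = O
  bit 2 = 1: acc = O + (6, 2) = (6, 2)

7P = (6, 2)


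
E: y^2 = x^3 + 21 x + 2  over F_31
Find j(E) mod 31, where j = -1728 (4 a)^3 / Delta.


Delta = -16(4 a^3 + 27 b^2) mod 31 = 24
-1728 * (4 a)^3 = -1728 * (4*21)^3 mod 31 = 27
j = 27 * 24^(-1) mod 31 = 5

j = 5 (mod 31)


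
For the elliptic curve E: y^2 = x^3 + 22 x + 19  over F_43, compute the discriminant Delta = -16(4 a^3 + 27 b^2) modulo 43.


4 a^3 + 27 b^2 = 4*22^3 + 27*19^2 = 42592 + 9747 = 52339
Delta = -16 * (52339) = -837424
Delta mod 43 = 1

Delta = 1 (mod 43)


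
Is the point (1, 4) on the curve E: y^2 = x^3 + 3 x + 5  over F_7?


Check whether y^2 = x^3 + 3 x + 5 (mod 7) for (x, y) = (1, 4).
LHS: y^2 = 4^2 mod 7 = 2
RHS: x^3 + 3 x + 5 = 1^3 + 3*1 + 5 mod 7 = 2
LHS = RHS

Yes, on the curve


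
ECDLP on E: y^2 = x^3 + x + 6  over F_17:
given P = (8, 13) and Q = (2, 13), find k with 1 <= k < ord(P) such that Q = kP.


Enumerate multiples of P until we hit Q = (2, 13):
  1P = (8, 13)
  2P = (9, 9)
  3P = (16, 2)
  4P = (1, 5)
  5P = (10, 9)
  6P = (3, 11)
  7P = (15, 8)
  8P = (7, 13)
  9P = (2, 4)
  10P = (5, 0)
  11P = (2, 13)
Match found at i = 11.

k = 11


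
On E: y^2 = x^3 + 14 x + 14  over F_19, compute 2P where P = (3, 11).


Doubling: s = (3 x1^2 + a) / (2 y1)
s = (3*3^2 + 14) / (2*11) mod 19 = 1
x3 = s^2 - 2 x1 mod 19 = 1^2 - 2*3 = 14
y3 = s (x1 - x3) - y1 mod 19 = 1 * (3 - 14) - 11 = 16

2P = (14, 16)


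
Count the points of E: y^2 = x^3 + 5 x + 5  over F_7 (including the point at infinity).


For each x in F_7, count y with y^2 = x^3 + 5 x + 5 mod 7:
  x = 1: RHS = 4, y in [2, 5]  -> 2 point(s)
  x = 2: RHS = 2, y in [3, 4]  -> 2 point(s)
  x = 5: RHS = 1, y in [1, 6]  -> 2 point(s)
Affine points: 6. Add the point at infinity: total = 7.

#E(F_7) = 7


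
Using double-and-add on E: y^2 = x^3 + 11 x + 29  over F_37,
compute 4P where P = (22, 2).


k = 4 = 100_2 (binary, LSB first: 001)
Double-and-add from P = (22, 2):
  bit 0 = 0: acc unchanged = O
  bit 1 = 0: acc unchanged = O
  bit 2 = 1: acc = O + (35, 6) = (35, 6)

4P = (35, 6)


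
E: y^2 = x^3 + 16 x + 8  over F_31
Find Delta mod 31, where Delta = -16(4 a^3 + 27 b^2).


4 a^3 + 27 b^2 = 4*16^3 + 27*8^2 = 16384 + 1728 = 18112
Delta = -16 * (18112) = -289792
Delta mod 31 = 27

Delta = 27 (mod 31)


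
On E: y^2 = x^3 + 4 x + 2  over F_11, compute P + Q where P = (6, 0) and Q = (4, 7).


P != Q, so use the chord formula.
s = (y2 - y1) / (x2 - x1) = (7) / (9) mod 11 = 2
x3 = s^2 - x1 - x2 mod 11 = 2^2 - 6 - 4 = 5
y3 = s (x1 - x3) - y1 mod 11 = 2 * (6 - 5) - 0 = 2

P + Q = (5, 2)


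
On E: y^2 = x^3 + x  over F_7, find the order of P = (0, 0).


Compute successive multiples of P until we hit O:
  1P = (0, 0)
  2P = O

ord(P) = 2


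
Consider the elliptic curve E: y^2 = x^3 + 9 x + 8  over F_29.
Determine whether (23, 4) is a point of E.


Check whether y^2 = x^3 + 9 x + 8 (mod 29) for (x, y) = (23, 4).
LHS: y^2 = 4^2 mod 29 = 16
RHS: x^3 + 9 x + 8 = 23^3 + 9*23 + 8 mod 29 = 28
LHS != RHS

No, not on the curve


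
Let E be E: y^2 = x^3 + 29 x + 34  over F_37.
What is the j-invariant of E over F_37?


Delta = -16(4 a^3 + 27 b^2) mod 37 = 20
-1728 * (4 a)^3 = -1728 * (4*29)^3 mod 37 = 6
j = 6 * 20^(-1) mod 37 = 4

j = 4 (mod 37)


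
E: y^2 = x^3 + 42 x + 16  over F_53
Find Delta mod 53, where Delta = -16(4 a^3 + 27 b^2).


4 a^3 + 27 b^2 = 4*42^3 + 27*16^2 = 296352 + 6912 = 303264
Delta = -16 * (303264) = -4852224
Delta mod 53 = 32

Delta = 32 (mod 53)


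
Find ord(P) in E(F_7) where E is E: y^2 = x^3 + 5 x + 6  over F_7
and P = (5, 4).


Compute successive multiples of P until we hit O:
  1P = (5, 4)
  2P = (6, 0)
  3P = (5, 3)
  4P = O

ord(P) = 4


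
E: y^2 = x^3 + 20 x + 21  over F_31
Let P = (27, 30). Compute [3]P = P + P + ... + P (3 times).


k = 3 = 11_2 (binary, LSB first: 11)
Double-and-add from P = (27, 30):
  bit 0 = 1: acc = O + (27, 30) = (27, 30)
  bit 1 = 1: acc = (27, 30) + (17, 2) = (6, 4)

3P = (6, 4)


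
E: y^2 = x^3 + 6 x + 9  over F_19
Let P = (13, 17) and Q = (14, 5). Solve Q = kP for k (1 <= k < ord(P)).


Enumerate multiples of P until we hit Q = (14, 5):
  1P = (13, 17)
  2P = (12, 2)
  3P = (10, 9)
  4P = (1, 15)
  5P = (14, 5)
Match found at i = 5.

k = 5


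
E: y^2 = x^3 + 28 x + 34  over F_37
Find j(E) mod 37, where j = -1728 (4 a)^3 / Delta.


Delta = -16(4 a^3 + 27 b^2) mod 37 = 33
-1728 * (4 a)^3 = -1728 * (4*28)^3 mod 37 = 11
j = 11 * 33^(-1) mod 37 = 25

j = 25 (mod 37)


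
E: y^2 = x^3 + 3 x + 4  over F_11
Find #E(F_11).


For each x in F_11, count y with y^2 = x^3 + 3 x + 4 mod 11:
  x = 0: RHS = 4, y in [2, 9]  -> 2 point(s)
  x = 4: RHS = 3, y in [5, 6]  -> 2 point(s)
  x = 5: RHS = 1, y in [1, 10]  -> 2 point(s)
  x = 7: RHS = 5, y in [4, 7]  -> 2 point(s)
  x = 8: RHS = 1, y in [1, 10]  -> 2 point(s)
  x = 9: RHS = 1, y in [1, 10]  -> 2 point(s)
  x = 10: RHS = 0, y in [0]  -> 1 point(s)
Affine points: 13. Add the point at infinity: total = 14.

#E(F_11) = 14


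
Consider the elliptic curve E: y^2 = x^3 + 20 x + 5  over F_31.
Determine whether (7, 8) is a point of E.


Check whether y^2 = x^3 + 20 x + 5 (mod 31) for (x, y) = (7, 8).
LHS: y^2 = 8^2 mod 31 = 2
RHS: x^3 + 20 x + 5 = 7^3 + 20*7 + 5 mod 31 = 23
LHS != RHS

No, not on the curve


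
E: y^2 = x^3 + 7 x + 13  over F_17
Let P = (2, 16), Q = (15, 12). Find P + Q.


P != Q, so use the chord formula.
s = (y2 - y1) / (x2 - x1) = (13) / (13) mod 17 = 1
x3 = s^2 - x1 - x2 mod 17 = 1^2 - 2 - 15 = 1
y3 = s (x1 - x3) - y1 mod 17 = 1 * (2 - 1) - 16 = 2

P + Q = (1, 2)


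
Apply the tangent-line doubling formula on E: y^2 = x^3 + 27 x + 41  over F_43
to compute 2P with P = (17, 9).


Doubling: s = (3 x1^2 + a) / (2 y1)
s = (3*17^2 + 27) / (2*9) mod 43 = 21
x3 = s^2 - 2 x1 mod 43 = 21^2 - 2*17 = 20
y3 = s (x1 - x3) - y1 mod 43 = 21 * (17 - 20) - 9 = 14

2P = (20, 14)


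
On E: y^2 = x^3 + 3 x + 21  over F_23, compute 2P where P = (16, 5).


k = 2 = 10_2 (binary, LSB first: 01)
Double-and-add from P = (16, 5):
  bit 0 = 0: acc unchanged = O
  bit 1 = 1: acc = O + (9, 8) = (9, 8)

2P = (9, 8)


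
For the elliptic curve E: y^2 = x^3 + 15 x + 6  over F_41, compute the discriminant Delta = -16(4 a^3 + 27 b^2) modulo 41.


4 a^3 + 27 b^2 = 4*15^3 + 27*6^2 = 13500 + 972 = 14472
Delta = -16 * (14472) = -231552
Delta mod 41 = 16

Delta = 16 (mod 41)


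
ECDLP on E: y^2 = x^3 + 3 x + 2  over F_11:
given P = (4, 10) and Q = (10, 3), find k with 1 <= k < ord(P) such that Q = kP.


Enumerate multiples of P until we hit Q = (10, 3):
  1P = (4, 10)
  2P = (7, 6)
  3P = (3, 7)
  4P = (2, 7)
  5P = (10, 3)
Match found at i = 5.

k = 5


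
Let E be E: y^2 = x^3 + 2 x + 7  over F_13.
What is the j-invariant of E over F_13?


Delta = -16(4 a^3 + 27 b^2) mod 13 = 4
-1728 * (4 a)^3 = -1728 * (4*2)^3 mod 13 = 5
j = 5 * 4^(-1) mod 13 = 11

j = 11 (mod 13)


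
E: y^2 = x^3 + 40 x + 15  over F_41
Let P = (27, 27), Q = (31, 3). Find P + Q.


P != Q, so use the chord formula.
s = (y2 - y1) / (x2 - x1) = (17) / (4) mod 41 = 35
x3 = s^2 - x1 - x2 mod 41 = 35^2 - 27 - 31 = 19
y3 = s (x1 - x3) - y1 mod 41 = 35 * (27 - 19) - 27 = 7

P + Q = (19, 7)


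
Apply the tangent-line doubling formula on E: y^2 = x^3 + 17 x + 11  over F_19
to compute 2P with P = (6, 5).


Doubling: s = (3 x1^2 + a) / (2 y1)
s = (3*6^2 + 17) / (2*5) mod 19 = 3
x3 = s^2 - 2 x1 mod 19 = 3^2 - 2*6 = 16
y3 = s (x1 - x3) - y1 mod 19 = 3 * (6 - 16) - 5 = 3

2P = (16, 3)


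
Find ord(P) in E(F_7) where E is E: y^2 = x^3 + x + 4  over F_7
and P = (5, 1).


Compute successive multiples of P until we hit O:
  1P = (5, 1)
  2P = (6, 3)
  3P = (0, 2)
  4P = (4, 3)
  5P = (2, 0)
  6P = (4, 4)
  7P = (0, 5)
  8P = (6, 4)
  ... (continuing to 10P)
  10P = O

ord(P) = 10


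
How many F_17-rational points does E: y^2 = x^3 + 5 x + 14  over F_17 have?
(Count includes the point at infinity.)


For each x in F_17, count y with y^2 = x^3 + 5 x + 14 mod 17:
  x = 2: RHS = 15, y in [7, 10]  -> 2 point(s)
  x = 4: RHS = 13, y in [8, 9]  -> 2 point(s)
  x = 7: RHS = 1, y in [1, 16]  -> 2 point(s)
  x = 12: RHS = 0, y in [0]  -> 1 point(s)
  x = 13: RHS = 15, y in [7, 10]  -> 2 point(s)
  x = 15: RHS = 13, y in [8, 9]  -> 2 point(s)
  x = 16: RHS = 8, y in [5, 12]  -> 2 point(s)
Affine points: 13. Add the point at infinity: total = 14.

#E(F_17) = 14


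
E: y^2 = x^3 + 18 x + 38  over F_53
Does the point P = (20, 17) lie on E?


Check whether y^2 = x^3 + 18 x + 38 (mod 53) for (x, y) = (20, 17).
LHS: y^2 = 17^2 mod 53 = 24
RHS: x^3 + 18 x + 38 = 20^3 + 18*20 + 38 mod 53 = 24
LHS = RHS

Yes, on the curve


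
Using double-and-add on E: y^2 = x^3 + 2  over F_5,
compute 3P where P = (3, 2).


k = 3 = 11_2 (binary, LSB first: 11)
Double-and-add from P = (3, 2):
  bit 0 = 1: acc = O + (3, 2) = (3, 2)
  bit 1 = 1: acc = (3, 2) + (3, 3) = O

3P = O


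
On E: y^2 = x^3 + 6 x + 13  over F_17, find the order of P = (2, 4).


Compute successive multiples of P until we hit O:
  1P = (2, 4)
  2P = (0, 9)
  3P = (0, 8)
  4P = (2, 13)
  5P = O

ord(P) = 5


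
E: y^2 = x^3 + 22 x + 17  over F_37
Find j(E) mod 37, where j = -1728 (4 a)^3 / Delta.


Delta = -16(4 a^3 + 27 b^2) mod 37 = 21
-1728 * (4 a)^3 = -1728 * (4*22)^3 mod 37 = 29
j = 29 * 21^(-1) mod 37 = 19

j = 19 (mod 37)
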